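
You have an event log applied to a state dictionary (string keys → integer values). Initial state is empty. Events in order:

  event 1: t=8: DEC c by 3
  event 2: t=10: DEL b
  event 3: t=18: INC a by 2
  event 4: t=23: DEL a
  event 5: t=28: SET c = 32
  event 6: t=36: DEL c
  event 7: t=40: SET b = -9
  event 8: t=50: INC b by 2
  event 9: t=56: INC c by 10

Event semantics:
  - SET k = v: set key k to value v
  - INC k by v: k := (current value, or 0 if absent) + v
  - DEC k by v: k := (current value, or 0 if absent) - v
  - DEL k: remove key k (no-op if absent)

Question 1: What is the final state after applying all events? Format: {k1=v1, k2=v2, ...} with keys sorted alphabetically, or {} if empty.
Answer: {b=-7, c=10}

Derivation:
  after event 1 (t=8: DEC c by 3): {c=-3}
  after event 2 (t=10: DEL b): {c=-3}
  after event 3 (t=18: INC a by 2): {a=2, c=-3}
  after event 4 (t=23: DEL a): {c=-3}
  after event 5 (t=28: SET c = 32): {c=32}
  after event 6 (t=36: DEL c): {}
  after event 7 (t=40: SET b = -9): {b=-9}
  after event 8 (t=50: INC b by 2): {b=-7}
  after event 9 (t=56: INC c by 10): {b=-7, c=10}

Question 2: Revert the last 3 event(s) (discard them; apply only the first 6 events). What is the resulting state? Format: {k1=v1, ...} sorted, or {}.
Keep first 6 events (discard last 3):
  after event 1 (t=8: DEC c by 3): {c=-3}
  after event 2 (t=10: DEL b): {c=-3}
  after event 3 (t=18: INC a by 2): {a=2, c=-3}
  after event 4 (t=23: DEL a): {c=-3}
  after event 5 (t=28: SET c = 32): {c=32}
  after event 6 (t=36: DEL c): {}

Answer: {}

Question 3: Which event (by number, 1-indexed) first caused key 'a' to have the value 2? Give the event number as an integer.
Looking for first event where a becomes 2:
  event 3: a (absent) -> 2  <-- first match

Answer: 3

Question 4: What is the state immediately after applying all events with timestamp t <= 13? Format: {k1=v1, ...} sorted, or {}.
Apply events with t <= 13 (2 events):
  after event 1 (t=8: DEC c by 3): {c=-3}
  after event 2 (t=10: DEL b): {c=-3}

Answer: {c=-3}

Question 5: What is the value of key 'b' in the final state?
Track key 'b' through all 9 events:
  event 1 (t=8: DEC c by 3): b unchanged
  event 2 (t=10: DEL b): b (absent) -> (absent)
  event 3 (t=18: INC a by 2): b unchanged
  event 4 (t=23: DEL a): b unchanged
  event 5 (t=28: SET c = 32): b unchanged
  event 6 (t=36: DEL c): b unchanged
  event 7 (t=40: SET b = -9): b (absent) -> -9
  event 8 (t=50: INC b by 2): b -9 -> -7
  event 9 (t=56: INC c by 10): b unchanged
Final: b = -7

Answer: -7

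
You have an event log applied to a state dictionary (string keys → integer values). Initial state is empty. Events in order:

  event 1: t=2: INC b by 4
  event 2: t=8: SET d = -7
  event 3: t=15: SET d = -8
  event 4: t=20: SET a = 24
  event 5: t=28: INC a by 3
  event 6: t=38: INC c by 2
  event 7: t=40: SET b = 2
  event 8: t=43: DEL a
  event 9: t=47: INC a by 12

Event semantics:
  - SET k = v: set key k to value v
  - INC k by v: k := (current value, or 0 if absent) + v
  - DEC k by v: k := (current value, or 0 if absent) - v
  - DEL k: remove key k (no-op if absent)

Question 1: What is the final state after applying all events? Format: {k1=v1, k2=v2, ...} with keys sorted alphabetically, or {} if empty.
  after event 1 (t=2: INC b by 4): {b=4}
  after event 2 (t=8: SET d = -7): {b=4, d=-7}
  after event 3 (t=15: SET d = -8): {b=4, d=-8}
  after event 4 (t=20: SET a = 24): {a=24, b=4, d=-8}
  after event 5 (t=28: INC a by 3): {a=27, b=4, d=-8}
  after event 6 (t=38: INC c by 2): {a=27, b=4, c=2, d=-8}
  after event 7 (t=40: SET b = 2): {a=27, b=2, c=2, d=-8}
  after event 8 (t=43: DEL a): {b=2, c=2, d=-8}
  after event 9 (t=47: INC a by 12): {a=12, b=2, c=2, d=-8}

Answer: {a=12, b=2, c=2, d=-8}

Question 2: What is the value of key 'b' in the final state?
Track key 'b' through all 9 events:
  event 1 (t=2: INC b by 4): b (absent) -> 4
  event 2 (t=8: SET d = -7): b unchanged
  event 3 (t=15: SET d = -8): b unchanged
  event 4 (t=20: SET a = 24): b unchanged
  event 5 (t=28: INC a by 3): b unchanged
  event 6 (t=38: INC c by 2): b unchanged
  event 7 (t=40: SET b = 2): b 4 -> 2
  event 8 (t=43: DEL a): b unchanged
  event 9 (t=47: INC a by 12): b unchanged
Final: b = 2

Answer: 2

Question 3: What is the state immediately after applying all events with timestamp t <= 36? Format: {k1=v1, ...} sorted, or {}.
Apply events with t <= 36 (5 events):
  after event 1 (t=2: INC b by 4): {b=4}
  after event 2 (t=8: SET d = -7): {b=4, d=-7}
  after event 3 (t=15: SET d = -8): {b=4, d=-8}
  after event 4 (t=20: SET a = 24): {a=24, b=4, d=-8}
  after event 5 (t=28: INC a by 3): {a=27, b=4, d=-8}

Answer: {a=27, b=4, d=-8}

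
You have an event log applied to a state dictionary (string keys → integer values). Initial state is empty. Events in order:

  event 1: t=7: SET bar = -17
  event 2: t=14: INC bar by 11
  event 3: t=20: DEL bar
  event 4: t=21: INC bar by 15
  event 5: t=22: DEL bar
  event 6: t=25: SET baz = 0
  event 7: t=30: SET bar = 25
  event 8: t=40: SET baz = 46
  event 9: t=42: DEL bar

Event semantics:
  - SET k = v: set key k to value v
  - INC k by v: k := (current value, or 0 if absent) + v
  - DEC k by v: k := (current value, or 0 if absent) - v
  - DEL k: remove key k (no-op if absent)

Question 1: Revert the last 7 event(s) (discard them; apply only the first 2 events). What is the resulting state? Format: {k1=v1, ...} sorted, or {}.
Keep first 2 events (discard last 7):
  after event 1 (t=7: SET bar = -17): {bar=-17}
  after event 2 (t=14: INC bar by 11): {bar=-6}

Answer: {bar=-6}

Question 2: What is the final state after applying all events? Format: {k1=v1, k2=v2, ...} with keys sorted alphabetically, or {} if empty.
  after event 1 (t=7: SET bar = -17): {bar=-17}
  after event 2 (t=14: INC bar by 11): {bar=-6}
  after event 3 (t=20: DEL bar): {}
  after event 4 (t=21: INC bar by 15): {bar=15}
  after event 5 (t=22: DEL bar): {}
  after event 6 (t=25: SET baz = 0): {baz=0}
  after event 7 (t=30: SET bar = 25): {bar=25, baz=0}
  after event 8 (t=40: SET baz = 46): {bar=25, baz=46}
  after event 9 (t=42: DEL bar): {baz=46}

Answer: {baz=46}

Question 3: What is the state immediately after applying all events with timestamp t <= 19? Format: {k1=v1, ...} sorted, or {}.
Answer: {bar=-6}

Derivation:
Apply events with t <= 19 (2 events):
  after event 1 (t=7: SET bar = -17): {bar=-17}
  after event 2 (t=14: INC bar by 11): {bar=-6}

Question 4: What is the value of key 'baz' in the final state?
Track key 'baz' through all 9 events:
  event 1 (t=7: SET bar = -17): baz unchanged
  event 2 (t=14: INC bar by 11): baz unchanged
  event 3 (t=20: DEL bar): baz unchanged
  event 4 (t=21: INC bar by 15): baz unchanged
  event 5 (t=22: DEL bar): baz unchanged
  event 6 (t=25: SET baz = 0): baz (absent) -> 0
  event 7 (t=30: SET bar = 25): baz unchanged
  event 8 (t=40: SET baz = 46): baz 0 -> 46
  event 9 (t=42: DEL bar): baz unchanged
Final: baz = 46

Answer: 46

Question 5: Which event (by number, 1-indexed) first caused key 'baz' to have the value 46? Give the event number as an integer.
Answer: 8

Derivation:
Looking for first event where baz becomes 46:
  event 6: baz = 0
  event 7: baz = 0
  event 8: baz 0 -> 46  <-- first match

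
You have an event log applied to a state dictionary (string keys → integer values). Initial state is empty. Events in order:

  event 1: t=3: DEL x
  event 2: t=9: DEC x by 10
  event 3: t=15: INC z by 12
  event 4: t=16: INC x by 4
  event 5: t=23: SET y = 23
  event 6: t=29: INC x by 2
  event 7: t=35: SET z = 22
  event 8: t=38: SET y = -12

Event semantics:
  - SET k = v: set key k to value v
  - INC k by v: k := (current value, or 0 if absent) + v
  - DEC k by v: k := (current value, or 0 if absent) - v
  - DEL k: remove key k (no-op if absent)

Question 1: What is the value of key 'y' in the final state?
Answer: -12

Derivation:
Track key 'y' through all 8 events:
  event 1 (t=3: DEL x): y unchanged
  event 2 (t=9: DEC x by 10): y unchanged
  event 3 (t=15: INC z by 12): y unchanged
  event 4 (t=16: INC x by 4): y unchanged
  event 5 (t=23: SET y = 23): y (absent) -> 23
  event 6 (t=29: INC x by 2): y unchanged
  event 7 (t=35: SET z = 22): y unchanged
  event 8 (t=38: SET y = -12): y 23 -> -12
Final: y = -12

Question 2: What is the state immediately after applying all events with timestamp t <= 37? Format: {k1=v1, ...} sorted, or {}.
Answer: {x=-4, y=23, z=22}

Derivation:
Apply events with t <= 37 (7 events):
  after event 1 (t=3: DEL x): {}
  after event 2 (t=9: DEC x by 10): {x=-10}
  after event 3 (t=15: INC z by 12): {x=-10, z=12}
  after event 4 (t=16: INC x by 4): {x=-6, z=12}
  after event 5 (t=23: SET y = 23): {x=-6, y=23, z=12}
  after event 6 (t=29: INC x by 2): {x=-4, y=23, z=12}
  after event 7 (t=35: SET z = 22): {x=-4, y=23, z=22}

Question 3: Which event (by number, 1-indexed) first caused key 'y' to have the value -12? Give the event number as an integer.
Looking for first event where y becomes -12:
  event 5: y = 23
  event 6: y = 23
  event 7: y = 23
  event 8: y 23 -> -12  <-- first match

Answer: 8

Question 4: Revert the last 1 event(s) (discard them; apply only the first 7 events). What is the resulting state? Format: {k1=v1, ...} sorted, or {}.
Answer: {x=-4, y=23, z=22}

Derivation:
Keep first 7 events (discard last 1):
  after event 1 (t=3: DEL x): {}
  after event 2 (t=9: DEC x by 10): {x=-10}
  after event 3 (t=15: INC z by 12): {x=-10, z=12}
  after event 4 (t=16: INC x by 4): {x=-6, z=12}
  after event 5 (t=23: SET y = 23): {x=-6, y=23, z=12}
  after event 6 (t=29: INC x by 2): {x=-4, y=23, z=12}
  after event 7 (t=35: SET z = 22): {x=-4, y=23, z=22}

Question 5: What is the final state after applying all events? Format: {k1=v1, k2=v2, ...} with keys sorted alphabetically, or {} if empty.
  after event 1 (t=3: DEL x): {}
  after event 2 (t=9: DEC x by 10): {x=-10}
  after event 3 (t=15: INC z by 12): {x=-10, z=12}
  after event 4 (t=16: INC x by 4): {x=-6, z=12}
  after event 5 (t=23: SET y = 23): {x=-6, y=23, z=12}
  after event 6 (t=29: INC x by 2): {x=-4, y=23, z=12}
  after event 7 (t=35: SET z = 22): {x=-4, y=23, z=22}
  after event 8 (t=38: SET y = -12): {x=-4, y=-12, z=22}

Answer: {x=-4, y=-12, z=22}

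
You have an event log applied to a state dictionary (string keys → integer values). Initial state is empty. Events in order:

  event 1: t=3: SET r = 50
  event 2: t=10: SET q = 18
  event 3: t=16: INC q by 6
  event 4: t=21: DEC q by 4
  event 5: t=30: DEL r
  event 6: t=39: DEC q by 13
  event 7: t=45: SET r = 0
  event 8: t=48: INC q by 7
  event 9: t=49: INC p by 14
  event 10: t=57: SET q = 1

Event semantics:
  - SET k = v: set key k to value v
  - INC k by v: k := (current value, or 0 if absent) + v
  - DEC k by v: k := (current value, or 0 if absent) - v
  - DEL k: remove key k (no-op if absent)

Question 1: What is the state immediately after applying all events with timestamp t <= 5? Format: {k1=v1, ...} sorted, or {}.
Answer: {r=50}

Derivation:
Apply events with t <= 5 (1 events):
  after event 1 (t=3: SET r = 50): {r=50}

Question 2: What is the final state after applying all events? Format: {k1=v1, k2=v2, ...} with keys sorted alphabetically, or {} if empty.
  after event 1 (t=3: SET r = 50): {r=50}
  after event 2 (t=10: SET q = 18): {q=18, r=50}
  after event 3 (t=16: INC q by 6): {q=24, r=50}
  after event 4 (t=21: DEC q by 4): {q=20, r=50}
  after event 5 (t=30: DEL r): {q=20}
  after event 6 (t=39: DEC q by 13): {q=7}
  after event 7 (t=45: SET r = 0): {q=7, r=0}
  after event 8 (t=48: INC q by 7): {q=14, r=0}
  after event 9 (t=49: INC p by 14): {p=14, q=14, r=0}
  after event 10 (t=57: SET q = 1): {p=14, q=1, r=0}

Answer: {p=14, q=1, r=0}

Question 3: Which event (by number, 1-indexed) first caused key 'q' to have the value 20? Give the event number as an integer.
Looking for first event where q becomes 20:
  event 2: q = 18
  event 3: q = 24
  event 4: q 24 -> 20  <-- first match

Answer: 4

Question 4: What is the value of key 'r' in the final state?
Answer: 0

Derivation:
Track key 'r' through all 10 events:
  event 1 (t=3: SET r = 50): r (absent) -> 50
  event 2 (t=10: SET q = 18): r unchanged
  event 3 (t=16: INC q by 6): r unchanged
  event 4 (t=21: DEC q by 4): r unchanged
  event 5 (t=30: DEL r): r 50 -> (absent)
  event 6 (t=39: DEC q by 13): r unchanged
  event 7 (t=45: SET r = 0): r (absent) -> 0
  event 8 (t=48: INC q by 7): r unchanged
  event 9 (t=49: INC p by 14): r unchanged
  event 10 (t=57: SET q = 1): r unchanged
Final: r = 0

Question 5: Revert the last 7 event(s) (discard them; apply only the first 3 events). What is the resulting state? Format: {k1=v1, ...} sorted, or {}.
Keep first 3 events (discard last 7):
  after event 1 (t=3: SET r = 50): {r=50}
  after event 2 (t=10: SET q = 18): {q=18, r=50}
  after event 3 (t=16: INC q by 6): {q=24, r=50}

Answer: {q=24, r=50}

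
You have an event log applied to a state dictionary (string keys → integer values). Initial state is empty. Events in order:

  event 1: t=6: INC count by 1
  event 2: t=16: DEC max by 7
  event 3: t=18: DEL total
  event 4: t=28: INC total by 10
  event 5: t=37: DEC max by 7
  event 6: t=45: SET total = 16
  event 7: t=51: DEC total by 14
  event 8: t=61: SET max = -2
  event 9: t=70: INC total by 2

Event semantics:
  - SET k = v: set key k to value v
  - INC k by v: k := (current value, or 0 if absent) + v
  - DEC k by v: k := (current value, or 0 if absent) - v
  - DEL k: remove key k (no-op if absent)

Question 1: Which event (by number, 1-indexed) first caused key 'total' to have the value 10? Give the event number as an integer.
Looking for first event where total becomes 10:
  event 4: total (absent) -> 10  <-- first match

Answer: 4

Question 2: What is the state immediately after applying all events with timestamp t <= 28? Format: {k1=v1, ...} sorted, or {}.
Answer: {count=1, max=-7, total=10}

Derivation:
Apply events with t <= 28 (4 events):
  after event 1 (t=6: INC count by 1): {count=1}
  after event 2 (t=16: DEC max by 7): {count=1, max=-7}
  after event 3 (t=18: DEL total): {count=1, max=-7}
  after event 4 (t=28: INC total by 10): {count=1, max=-7, total=10}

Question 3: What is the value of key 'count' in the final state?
Track key 'count' through all 9 events:
  event 1 (t=6: INC count by 1): count (absent) -> 1
  event 2 (t=16: DEC max by 7): count unchanged
  event 3 (t=18: DEL total): count unchanged
  event 4 (t=28: INC total by 10): count unchanged
  event 5 (t=37: DEC max by 7): count unchanged
  event 6 (t=45: SET total = 16): count unchanged
  event 7 (t=51: DEC total by 14): count unchanged
  event 8 (t=61: SET max = -2): count unchanged
  event 9 (t=70: INC total by 2): count unchanged
Final: count = 1

Answer: 1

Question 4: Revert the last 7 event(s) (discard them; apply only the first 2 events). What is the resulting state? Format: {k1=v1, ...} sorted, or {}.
Answer: {count=1, max=-7}

Derivation:
Keep first 2 events (discard last 7):
  after event 1 (t=6: INC count by 1): {count=1}
  after event 2 (t=16: DEC max by 7): {count=1, max=-7}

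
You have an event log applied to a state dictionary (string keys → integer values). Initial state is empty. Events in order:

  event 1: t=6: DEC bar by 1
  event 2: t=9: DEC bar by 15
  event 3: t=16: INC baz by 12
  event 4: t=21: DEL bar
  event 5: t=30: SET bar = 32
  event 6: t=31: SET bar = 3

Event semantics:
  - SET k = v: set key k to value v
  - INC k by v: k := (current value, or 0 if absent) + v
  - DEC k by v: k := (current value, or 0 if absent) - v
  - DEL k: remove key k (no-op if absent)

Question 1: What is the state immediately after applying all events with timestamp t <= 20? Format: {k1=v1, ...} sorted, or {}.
Answer: {bar=-16, baz=12}

Derivation:
Apply events with t <= 20 (3 events):
  after event 1 (t=6: DEC bar by 1): {bar=-1}
  after event 2 (t=9: DEC bar by 15): {bar=-16}
  after event 3 (t=16: INC baz by 12): {bar=-16, baz=12}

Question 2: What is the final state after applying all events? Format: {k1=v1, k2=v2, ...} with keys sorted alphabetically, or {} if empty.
  after event 1 (t=6: DEC bar by 1): {bar=-1}
  after event 2 (t=9: DEC bar by 15): {bar=-16}
  after event 3 (t=16: INC baz by 12): {bar=-16, baz=12}
  after event 4 (t=21: DEL bar): {baz=12}
  after event 5 (t=30: SET bar = 32): {bar=32, baz=12}
  after event 6 (t=31: SET bar = 3): {bar=3, baz=12}

Answer: {bar=3, baz=12}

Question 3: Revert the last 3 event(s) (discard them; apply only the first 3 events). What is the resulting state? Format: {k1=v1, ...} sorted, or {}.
Answer: {bar=-16, baz=12}

Derivation:
Keep first 3 events (discard last 3):
  after event 1 (t=6: DEC bar by 1): {bar=-1}
  after event 2 (t=9: DEC bar by 15): {bar=-16}
  after event 3 (t=16: INC baz by 12): {bar=-16, baz=12}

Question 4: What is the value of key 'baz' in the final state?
Answer: 12

Derivation:
Track key 'baz' through all 6 events:
  event 1 (t=6: DEC bar by 1): baz unchanged
  event 2 (t=9: DEC bar by 15): baz unchanged
  event 3 (t=16: INC baz by 12): baz (absent) -> 12
  event 4 (t=21: DEL bar): baz unchanged
  event 5 (t=30: SET bar = 32): baz unchanged
  event 6 (t=31: SET bar = 3): baz unchanged
Final: baz = 12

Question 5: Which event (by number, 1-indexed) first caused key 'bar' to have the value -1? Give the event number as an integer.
Looking for first event where bar becomes -1:
  event 1: bar (absent) -> -1  <-- first match

Answer: 1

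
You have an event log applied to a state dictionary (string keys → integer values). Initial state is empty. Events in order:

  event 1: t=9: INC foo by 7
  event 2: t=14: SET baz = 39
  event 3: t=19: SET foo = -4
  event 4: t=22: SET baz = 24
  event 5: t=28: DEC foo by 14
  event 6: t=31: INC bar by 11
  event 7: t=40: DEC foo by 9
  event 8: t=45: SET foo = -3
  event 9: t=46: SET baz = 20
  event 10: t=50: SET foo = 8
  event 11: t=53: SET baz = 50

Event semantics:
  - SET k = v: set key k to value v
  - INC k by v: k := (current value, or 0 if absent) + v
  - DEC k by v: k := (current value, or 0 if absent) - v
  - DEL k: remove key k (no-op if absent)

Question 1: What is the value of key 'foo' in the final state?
Track key 'foo' through all 11 events:
  event 1 (t=9: INC foo by 7): foo (absent) -> 7
  event 2 (t=14: SET baz = 39): foo unchanged
  event 3 (t=19: SET foo = -4): foo 7 -> -4
  event 4 (t=22: SET baz = 24): foo unchanged
  event 5 (t=28: DEC foo by 14): foo -4 -> -18
  event 6 (t=31: INC bar by 11): foo unchanged
  event 7 (t=40: DEC foo by 9): foo -18 -> -27
  event 8 (t=45: SET foo = -3): foo -27 -> -3
  event 9 (t=46: SET baz = 20): foo unchanged
  event 10 (t=50: SET foo = 8): foo -3 -> 8
  event 11 (t=53: SET baz = 50): foo unchanged
Final: foo = 8

Answer: 8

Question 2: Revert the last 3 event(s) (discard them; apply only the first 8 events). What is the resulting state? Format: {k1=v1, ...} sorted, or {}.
Keep first 8 events (discard last 3):
  after event 1 (t=9: INC foo by 7): {foo=7}
  after event 2 (t=14: SET baz = 39): {baz=39, foo=7}
  after event 3 (t=19: SET foo = -4): {baz=39, foo=-4}
  after event 4 (t=22: SET baz = 24): {baz=24, foo=-4}
  after event 5 (t=28: DEC foo by 14): {baz=24, foo=-18}
  after event 6 (t=31: INC bar by 11): {bar=11, baz=24, foo=-18}
  after event 7 (t=40: DEC foo by 9): {bar=11, baz=24, foo=-27}
  after event 8 (t=45: SET foo = -3): {bar=11, baz=24, foo=-3}

Answer: {bar=11, baz=24, foo=-3}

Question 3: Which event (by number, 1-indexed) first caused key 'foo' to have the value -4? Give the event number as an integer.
Answer: 3

Derivation:
Looking for first event where foo becomes -4:
  event 1: foo = 7
  event 2: foo = 7
  event 3: foo 7 -> -4  <-- first match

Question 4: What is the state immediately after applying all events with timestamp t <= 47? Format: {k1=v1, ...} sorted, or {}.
Apply events with t <= 47 (9 events):
  after event 1 (t=9: INC foo by 7): {foo=7}
  after event 2 (t=14: SET baz = 39): {baz=39, foo=7}
  after event 3 (t=19: SET foo = -4): {baz=39, foo=-4}
  after event 4 (t=22: SET baz = 24): {baz=24, foo=-4}
  after event 5 (t=28: DEC foo by 14): {baz=24, foo=-18}
  after event 6 (t=31: INC bar by 11): {bar=11, baz=24, foo=-18}
  after event 7 (t=40: DEC foo by 9): {bar=11, baz=24, foo=-27}
  after event 8 (t=45: SET foo = -3): {bar=11, baz=24, foo=-3}
  after event 9 (t=46: SET baz = 20): {bar=11, baz=20, foo=-3}

Answer: {bar=11, baz=20, foo=-3}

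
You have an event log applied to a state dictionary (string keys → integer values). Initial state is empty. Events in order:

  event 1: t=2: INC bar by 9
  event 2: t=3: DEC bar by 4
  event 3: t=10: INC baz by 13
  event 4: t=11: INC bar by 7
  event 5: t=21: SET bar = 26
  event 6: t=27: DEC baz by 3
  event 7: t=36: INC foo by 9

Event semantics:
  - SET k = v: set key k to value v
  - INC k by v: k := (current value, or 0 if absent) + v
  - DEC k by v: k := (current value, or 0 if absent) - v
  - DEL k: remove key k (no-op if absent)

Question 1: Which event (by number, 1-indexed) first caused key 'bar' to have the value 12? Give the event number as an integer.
Looking for first event where bar becomes 12:
  event 1: bar = 9
  event 2: bar = 5
  event 3: bar = 5
  event 4: bar 5 -> 12  <-- first match

Answer: 4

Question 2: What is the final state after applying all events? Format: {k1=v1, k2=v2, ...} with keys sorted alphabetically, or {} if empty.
  after event 1 (t=2: INC bar by 9): {bar=9}
  after event 2 (t=3: DEC bar by 4): {bar=5}
  after event 3 (t=10: INC baz by 13): {bar=5, baz=13}
  after event 4 (t=11: INC bar by 7): {bar=12, baz=13}
  after event 5 (t=21: SET bar = 26): {bar=26, baz=13}
  after event 6 (t=27: DEC baz by 3): {bar=26, baz=10}
  after event 7 (t=36: INC foo by 9): {bar=26, baz=10, foo=9}

Answer: {bar=26, baz=10, foo=9}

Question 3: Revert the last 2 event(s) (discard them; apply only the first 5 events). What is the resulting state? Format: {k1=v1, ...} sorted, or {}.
Keep first 5 events (discard last 2):
  after event 1 (t=2: INC bar by 9): {bar=9}
  after event 2 (t=3: DEC bar by 4): {bar=5}
  after event 3 (t=10: INC baz by 13): {bar=5, baz=13}
  after event 4 (t=11: INC bar by 7): {bar=12, baz=13}
  after event 5 (t=21: SET bar = 26): {bar=26, baz=13}

Answer: {bar=26, baz=13}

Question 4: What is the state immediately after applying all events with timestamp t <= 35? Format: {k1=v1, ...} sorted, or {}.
Apply events with t <= 35 (6 events):
  after event 1 (t=2: INC bar by 9): {bar=9}
  after event 2 (t=3: DEC bar by 4): {bar=5}
  after event 3 (t=10: INC baz by 13): {bar=5, baz=13}
  after event 4 (t=11: INC bar by 7): {bar=12, baz=13}
  after event 5 (t=21: SET bar = 26): {bar=26, baz=13}
  after event 6 (t=27: DEC baz by 3): {bar=26, baz=10}

Answer: {bar=26, baz=10}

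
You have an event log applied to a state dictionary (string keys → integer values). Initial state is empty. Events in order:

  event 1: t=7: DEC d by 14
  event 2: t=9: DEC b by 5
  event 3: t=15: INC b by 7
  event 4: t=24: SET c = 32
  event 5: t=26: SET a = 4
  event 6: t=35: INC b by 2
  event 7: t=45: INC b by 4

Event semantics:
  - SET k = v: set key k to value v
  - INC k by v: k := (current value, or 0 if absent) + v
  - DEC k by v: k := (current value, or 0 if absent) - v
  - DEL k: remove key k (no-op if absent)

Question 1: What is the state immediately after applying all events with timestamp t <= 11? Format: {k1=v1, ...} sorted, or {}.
Answer: {b=-5, d=-14}

Derivation:
Apply events with t <= 11 (2 events):
  after event 1 (t=7: DEC d by 14): {d=-14}
  after event 2 (t=9: DEC b by 5): {b=-5, d=-14}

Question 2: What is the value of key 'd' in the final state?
Track key 'd' through all 7 events:
  event 1 (t=7: DEC d by 14): d (absent) -> -14
  event 2 (t=9: DEC b by 5): d unchanged
  event 3 (t=15: INC b by 7): d unchanged
  event 4 (t=24: SET c = 32): d unchanged
  event 5 (t=26: SET a = 4): d unchanged
  event 6 (t=35: INC b by 2): d unchanged
  event 7 (t=45: INC b by 4): d unchanged
Final: d = -14

Answer: -14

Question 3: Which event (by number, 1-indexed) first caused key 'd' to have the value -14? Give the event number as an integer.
Answer: 1

Derivation:
Looking for first event where d becomes -14:
  event 1: d (absent) -> -14  <-- first match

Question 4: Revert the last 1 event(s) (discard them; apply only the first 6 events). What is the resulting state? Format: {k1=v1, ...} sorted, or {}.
Answer: {a=4, b=4, c=32, d=-14}

Derivation:
Keep first 6 events (discard last 1):
  after event 1 (t=7: DEC d by 14): {d=-14}
  after event 2 (t=9: DEC b by 5): {b=-5, d=-14}
  after event 3 (t=15: INC b by 7): {b=2, d=-14}
  after event 4 (t=24: SET c = 32): {b=2, c=32, d=-14}
  after event 5 (t=26: SET a = 4): {a=4, b=2, c=32, d=-14}
  after event 6 (t=35: INC b by 2): {a=4, b=4, c=32, d=-14}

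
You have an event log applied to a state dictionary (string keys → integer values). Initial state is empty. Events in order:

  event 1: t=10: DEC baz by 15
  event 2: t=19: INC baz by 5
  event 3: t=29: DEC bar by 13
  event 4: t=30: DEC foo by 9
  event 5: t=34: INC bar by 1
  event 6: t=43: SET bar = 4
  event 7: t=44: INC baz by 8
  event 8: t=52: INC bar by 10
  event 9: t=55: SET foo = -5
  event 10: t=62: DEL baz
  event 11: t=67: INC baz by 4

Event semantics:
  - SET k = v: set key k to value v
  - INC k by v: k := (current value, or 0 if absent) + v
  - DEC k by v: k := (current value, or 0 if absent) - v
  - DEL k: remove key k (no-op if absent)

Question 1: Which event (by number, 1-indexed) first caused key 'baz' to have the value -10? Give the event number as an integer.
Answer: 2

Derivation:
Looking for first event where baz becomes -10:
  event 1: baz = -15
  event 2: baz -15 -> -10  <-- first match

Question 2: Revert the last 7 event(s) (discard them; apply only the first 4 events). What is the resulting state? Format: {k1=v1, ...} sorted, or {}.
Answer: {bar=-13, baz=-10, foo=-9}

Derivation:
Keep first 4 events (discard last 7):
  after event 1 (t=10: DEC baz by 15): {baz=-15}
  after event 2 (t=19: INC baz by 5): {baz=-10}
  after event 3 (t=29: DEC bar by 13): {bar=-13, baz=-10}
  after event 4 (t=30: DEC foo by 9): {bar=-13, baz=-10, foo=-9}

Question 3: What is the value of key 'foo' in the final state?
Answer: -5

Derivation:
Track key 'foo' through all 11 events:
  event 1 (t=10: DEC baz by 15): foo unchanged
  event 2 (t=19: INC baz by 5): foo unchanged
  event 3 (t=29: DEC bar by 13): foo unchanged
  event 4 (t=30: DEC foo by 9): foo (absent) -> -9
  event 5 (t=34: INC bar by 1): foo unchanged
  event 6 (t=43: SET bar = 4): foo unchanged
  event 7 (t=44: INC baz by 8): foo unchanged
  event 8 (t=52: INC bar by 10): foo unchanged
  event 9 (t=55: SET foo = -5): foo -9 -> -5
  event 10 (t=62: DEL baz): foo unchanged
  event 11 (t=67: INC baz by 4): foo unchanged
Final: foo = -5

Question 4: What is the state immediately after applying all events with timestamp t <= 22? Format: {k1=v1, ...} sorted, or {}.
Answer: {baz=-10}

Derivation:
Apply events with t <= 22 (2 events):
  after event 1 (t=10: DEC baz by 15): {baz=-15}
  after event 2 (t=19: INC baz by 5): {baz=-10}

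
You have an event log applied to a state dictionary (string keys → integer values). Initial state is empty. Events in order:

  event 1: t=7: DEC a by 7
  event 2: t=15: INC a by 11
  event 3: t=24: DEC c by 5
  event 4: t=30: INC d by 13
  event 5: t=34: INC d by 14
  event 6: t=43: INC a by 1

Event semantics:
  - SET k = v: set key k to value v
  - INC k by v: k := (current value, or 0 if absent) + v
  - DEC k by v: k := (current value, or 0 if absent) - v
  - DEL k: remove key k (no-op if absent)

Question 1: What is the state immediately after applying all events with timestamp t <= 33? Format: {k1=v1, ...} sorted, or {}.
Apply events with t <= 33 (4 events):
  after event 1 (t=7: DEC a by 7): {a=-7}
  after event 2 (t=15: INC a by 11): {a=4}
  after event 3 (t=24: DEC c by 5): {a=4, c=-5}
  after event 4 (t=30: INC d by 13): {a=4, c=-5, d=13}

Answer: {a=4, c=-5, d=13}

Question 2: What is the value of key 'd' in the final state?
Track key 'd' through all 6 events:
  event 1 (t=7: DEC a by 7): d unchanged
  event 2 (t=15: INC a by 11): d unchanged
  event 3 (t=24: DEC c by 5): d unchanged
  event 4 (t=30: INC d by 13): d (absent) -> 13
  event 5 (t=34: INC d by 14): d 13 -> 27
  event 6 (t=43: INC a by 1): d unchanged
Final: d = 27

Answer: 27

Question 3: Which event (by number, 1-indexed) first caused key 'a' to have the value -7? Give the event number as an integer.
Answer: 1

Derivation:
Looking for first event where a becomes -7:
  event 1: a (absent) -> -7  <-- first match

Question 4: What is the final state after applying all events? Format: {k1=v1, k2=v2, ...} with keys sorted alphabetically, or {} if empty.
  after event 1 (t=7: DEC a by 7): {a=-7}
  after event 2 (t=15: INC a by 11): {a=4}
  after event 3 (t=24: DEC c by 5): {a=4, c=-5}
  after event 4 (t=30: INC d by 13): {a=4, c=-5, d=13}
  after event 5 (t=34: INC d by 14): {a=4, c=-5, d=27}
  after event 6 (t=43: INC a by 1): {a=5, c=-5, d=27}

Answer: {a=5, c=-5, d=27}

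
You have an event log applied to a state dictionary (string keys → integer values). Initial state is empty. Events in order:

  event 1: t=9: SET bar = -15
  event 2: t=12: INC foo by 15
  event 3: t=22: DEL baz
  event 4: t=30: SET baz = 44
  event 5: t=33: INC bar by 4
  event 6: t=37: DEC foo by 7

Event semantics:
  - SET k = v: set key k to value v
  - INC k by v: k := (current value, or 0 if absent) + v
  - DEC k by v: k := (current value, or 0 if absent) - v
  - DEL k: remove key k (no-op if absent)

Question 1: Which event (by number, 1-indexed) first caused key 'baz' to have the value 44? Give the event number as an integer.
Looking for first event where baz becomes 44:
  event 4: baz (absent) -> 44  <-- first match

Answer: 4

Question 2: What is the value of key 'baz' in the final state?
Track key 'baz' through all 6 events:
  event 1 (t=9: SET bar = -15): baz unchanged
  event 2 (t=12: INC foo by 15): baz unchanged
  event 3 (t=22: DEL baz): baz (absent) -> (absent)
  event 4 (t=30: SET baz = 44): baz (absent) -> 44
  event 5 (t=33: INC bar by 4): baz unchanged
  event 6 (t=37: DEC foo by 7): baz unchanged
Final: baz = 44

Answer: 44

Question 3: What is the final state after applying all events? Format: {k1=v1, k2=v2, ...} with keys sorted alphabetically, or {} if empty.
  after event 1 (t=9: SET bar = -15): {bar=-15}
  after event 2 (t=12: INC foo by 15): {bar=-15, foo=15}
  after event 3 (t=22: DEL baz): {bar=-15, foo=15}
  after event 4 (t=30: SET baz = 44): {bar=-15, baz=44, foo=15}
  after event 5 (t=33: INC bar by 4): {bar=-11, baz=44, foo=15}
  after event 6 (t=37: DEC foo by 7): {bar=-11, baz=44, foo=8}

Answer: {bar=-11, baz=44, foo=8}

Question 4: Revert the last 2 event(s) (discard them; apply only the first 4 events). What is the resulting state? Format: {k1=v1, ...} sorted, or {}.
Answer: {bar=-15, baz=44, foo=15}

Derivation:
Keep first 4 events (discard last 2):
  after event 1 (t=9: SET bar = -15): {bar=-15}
  after event 2 (t=12: INC foo by 15): {bar=-15, foo=15}
  after event 3 (t=22: DEL baz): {bar=-15, foo=15}
  after event 4 (t=30: SET baz = 44): {bar=-15, baz=44, foo=15}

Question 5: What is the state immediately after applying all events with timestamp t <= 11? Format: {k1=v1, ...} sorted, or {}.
Apply events with t <= 11 (1 events):
  after event 1 (t=9: SET bar = -15): {bar=-15}

Answer: {bar=-15}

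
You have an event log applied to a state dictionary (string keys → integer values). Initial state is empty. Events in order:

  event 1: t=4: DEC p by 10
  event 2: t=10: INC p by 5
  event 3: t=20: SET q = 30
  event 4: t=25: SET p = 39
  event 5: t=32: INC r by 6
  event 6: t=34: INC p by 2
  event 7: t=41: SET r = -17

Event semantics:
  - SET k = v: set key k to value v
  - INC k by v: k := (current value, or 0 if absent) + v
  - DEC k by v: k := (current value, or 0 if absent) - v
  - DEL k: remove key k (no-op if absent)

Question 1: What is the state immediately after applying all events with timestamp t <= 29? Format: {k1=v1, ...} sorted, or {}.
Answer: {p=39, q=30}

Derivation:
Apply events with t <= 29 (4 events):
  after event 1 (t=4: DEC p by 10): {p=-10}
  after event 2 (t=10: INC p by 5): {p=-5}
  after event 3 (t=20: SET q = 30): {p=-5, q=30}
  after event 4 (t=25: SET p = 39): {p=39, q=30}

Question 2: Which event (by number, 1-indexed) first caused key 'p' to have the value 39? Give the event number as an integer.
Answer: 4

Derivation:
Looking for first event where p becomes 39:
  event 1: p = -10
  event 2: p = -5
  event 3: p = -5
  event 4: p -5 -> 39  <-- first match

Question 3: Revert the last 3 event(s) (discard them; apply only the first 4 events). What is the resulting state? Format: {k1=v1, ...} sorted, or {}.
Answer: {p=39, q=30}

Derivation:
Keep first 4 events (discard last 3):
  after event 1 (t=4: DEC p by 10): {p=-10}
  after event 2 (t=10: INC p by 5): {p=-5}
  after event 3 (t=20: SET q = 30): {p=-5, q=30}
  after event 4 (t=25: SET p = 39): {p=39, q=30}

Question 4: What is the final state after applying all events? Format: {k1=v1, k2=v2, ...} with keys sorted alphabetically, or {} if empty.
Answer: {p=41, q=30, r=-17}

Derivation:
  after event 1 (t=4: DEC p by 10): {p=-10}
  after event 2 (t=10: INC p by 5): {p=-5}
  after event 3 (t=20: SET q = 30): {p=-5, q=30}
  after event 4 (t=25: SET p = 39): {p=39, q=30}
  after event 5 (t=32: INC r by 6): {p=39, q=30, r=6}
  after event 6 (t=34: INC p by 2): {p=41, q=30, r=6}
  after event 7 (t=41: SET r = -17): {p=41, q=30, r=-17}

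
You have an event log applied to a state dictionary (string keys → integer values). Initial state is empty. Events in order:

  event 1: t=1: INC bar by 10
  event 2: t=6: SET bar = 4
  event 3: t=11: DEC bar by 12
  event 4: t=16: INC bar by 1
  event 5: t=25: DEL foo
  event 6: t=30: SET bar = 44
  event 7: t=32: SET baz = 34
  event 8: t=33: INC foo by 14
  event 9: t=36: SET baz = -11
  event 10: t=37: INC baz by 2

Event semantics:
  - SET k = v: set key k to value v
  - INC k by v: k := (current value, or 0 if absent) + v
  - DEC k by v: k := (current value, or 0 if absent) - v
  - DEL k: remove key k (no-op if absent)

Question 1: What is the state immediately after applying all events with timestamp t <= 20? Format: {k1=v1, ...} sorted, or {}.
Answer: {bar=-7}

Derivation:
Apply events with t <= 20 (4 events):
  after event 1 (t=1: INC bar by 10): {bar=10}
  after event 2 (t=6: SET bar = 4): {bar=4}
  after event 3 (t=11: DEC bar by 12): {bar=-8}
  after event 4 (t=16: INC bar by 1): {bar=-7}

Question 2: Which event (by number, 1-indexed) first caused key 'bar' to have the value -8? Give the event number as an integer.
Looking for first event where bar becomes -8:
  event 1: bar = 10
  event 2: bar = 4
  event 3: bar 4 -> -8  <-- first match

Answer: 3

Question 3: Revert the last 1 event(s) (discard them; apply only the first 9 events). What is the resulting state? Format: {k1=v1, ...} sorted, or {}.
Keep first 9 events (discard last 1):
  after event 1 (t=1: INC bar by 10): {bar=10}
  after event 2 (t=6: SET bar = 4): {bar=4}
  after event 3 (t=11: DEC bar by 12): {bar=-8}
  after event 4 (t=16: INC bar by 1): {bar=-7}
  after event 5 (t=25: DEL foo): {bar=-7}
  after event 6 (t=30: SET bar = 44): {bar=44}
  after event 7 (t=32: SET baz = 34): {bar=44, baz=34}
  after event 8 (t=33: INC foo by 14): {bar=44, baz=34, foo=14}
  after event 9 (t=36: SET baz = -11): {bar=44, baz=-11, foo=14}

Answer: {bar=44, baz=-11, foo=14}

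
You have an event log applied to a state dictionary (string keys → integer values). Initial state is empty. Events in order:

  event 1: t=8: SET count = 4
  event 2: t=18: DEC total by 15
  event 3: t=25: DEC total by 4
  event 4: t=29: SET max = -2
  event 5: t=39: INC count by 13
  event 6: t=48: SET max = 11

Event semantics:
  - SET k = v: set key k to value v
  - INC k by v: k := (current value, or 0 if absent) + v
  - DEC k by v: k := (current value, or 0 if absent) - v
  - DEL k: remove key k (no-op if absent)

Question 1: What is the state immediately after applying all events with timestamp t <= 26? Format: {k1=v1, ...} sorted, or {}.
Apply events with t <= 26 (3 events):
  after event 1 (t=8: SET count = 4): {count=4}
  after event 2 (t=18: DEC total by 15): {count=4, total=-15}
  after event 3 (t=25: DEC total by 4): {count=4, total=-19}

Answer: {count=4, total=-19}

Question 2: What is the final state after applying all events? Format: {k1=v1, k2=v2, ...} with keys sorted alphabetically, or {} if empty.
  after event 1 (t=8: SET count = 4): {count=4}
  after event 2 (t=18: DEC total by 15): {count=4, total=-15}
  after event 3 (t=25: DEC total by 4): {count=4, total=-19}
  after event 4 (t=29: SET max = -2): {count=4, max=-2, total=-19}
  after event 5 (t=39: INC count by 13): {count=17, max=-2, total=-19}
  after event 6 (t=48: SET max = 11): {count=17, max=11, total=-19}

Answer: {count=17, max=11, total=-19}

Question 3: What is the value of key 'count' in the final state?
Answer: 17

Derivation:
Track key 'count' through all 6 events:
  event 1 (t=8: SET count = 4): count (absent) -> 4
  event 2 (t=18: DEC total by 15): count unchanged
  event 3 (t=25: DEC total by 4): count unchanged
  event 4 (t=29: SET max = -2): count unchanged
  event 5 (t=39: INC count by 13): count 4 -> 17
  event 6 (t=48: SET max = 11): count unchanged
Final: count = 17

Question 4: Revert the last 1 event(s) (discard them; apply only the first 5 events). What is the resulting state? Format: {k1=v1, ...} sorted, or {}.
Keep first 5 events (discard last 1):
  after event 1 (t=8: SET count = 4): {count=4}
  after event 2 (t=18: DEC total by 15): {count=4, total=-15}
  after event 3 (t=25: DEC total by 4): {count=4, total=-19}
  after event 4 (t=29: SET max = -2): {count=4, max=-2, total=-19}
  after event 5 (t=39: INC count by 13): {count=17, max=-2, total=-19}

Answer: {count=17, max=-2, total=-19}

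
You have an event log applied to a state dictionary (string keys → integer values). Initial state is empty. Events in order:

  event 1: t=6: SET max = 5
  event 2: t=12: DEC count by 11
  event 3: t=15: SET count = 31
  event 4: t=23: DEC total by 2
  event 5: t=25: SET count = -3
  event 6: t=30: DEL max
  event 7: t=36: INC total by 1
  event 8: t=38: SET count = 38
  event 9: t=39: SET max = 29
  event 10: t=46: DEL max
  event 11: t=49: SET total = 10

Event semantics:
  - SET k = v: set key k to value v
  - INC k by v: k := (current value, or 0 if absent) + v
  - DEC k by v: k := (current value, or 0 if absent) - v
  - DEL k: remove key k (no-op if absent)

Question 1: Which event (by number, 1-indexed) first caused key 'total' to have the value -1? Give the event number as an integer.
Answer: 7

Derivation:
Looking for first event where total becomes -1:
  event 4: total = -2
  event 5: total = -2
  event 6: total = -2
  event 7: total -2 -> -1  <-- first match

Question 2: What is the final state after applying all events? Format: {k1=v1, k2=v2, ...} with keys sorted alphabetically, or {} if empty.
Answer: {count=38, total=10}

Derivation:
  after event 1 (t=6: SET max = 5): {max=5}
  after event 2 (t=12: DEC count by 11): {count=-11, max=5}
  after event 3 (t=15: SET count = 31): {count=31, max=5}
  after event 4 (t=23: DEC total by 2): {count=31, max=5, total=-2}
  after event 5 (t=25: SET count = -3): {count=-3, max=5, total=-2}
  after event 6 (t=30: DEL max): {count=-3, total=-2}
  after event 7 (t=36: INC total by 1): {count=-3, total=-1}
  after event 8 (t=38: SET count = 38): {count=38, total=-1}
  after event 9 (t=39: SET max = 29): {count=38, max=29, total=-1}
  after event 10 (t=46: DEL max): {count=38, total=-1}
  after event 11 (t=49: SET total = 10): {count=38, total=10}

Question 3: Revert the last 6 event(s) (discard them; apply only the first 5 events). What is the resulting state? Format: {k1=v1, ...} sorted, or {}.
Answer: {count=-3, max=5, total=-2}

Derivation:
Keep first 5 events (discard last 6):
  after event 1 (t=6: SET max = 5): {max=5}
  after event 2 (t=12: DEC count by 11): {count=-11, max=5}
  after event 3 (t=15: SET count = 31): {count=31, max=5}
  after event 4 (t=23: DEC total by 2): {count=31, max=5, total=-2}
  after event 5 (t=25: SET count = -3): {count=-3, max=5, total=-2}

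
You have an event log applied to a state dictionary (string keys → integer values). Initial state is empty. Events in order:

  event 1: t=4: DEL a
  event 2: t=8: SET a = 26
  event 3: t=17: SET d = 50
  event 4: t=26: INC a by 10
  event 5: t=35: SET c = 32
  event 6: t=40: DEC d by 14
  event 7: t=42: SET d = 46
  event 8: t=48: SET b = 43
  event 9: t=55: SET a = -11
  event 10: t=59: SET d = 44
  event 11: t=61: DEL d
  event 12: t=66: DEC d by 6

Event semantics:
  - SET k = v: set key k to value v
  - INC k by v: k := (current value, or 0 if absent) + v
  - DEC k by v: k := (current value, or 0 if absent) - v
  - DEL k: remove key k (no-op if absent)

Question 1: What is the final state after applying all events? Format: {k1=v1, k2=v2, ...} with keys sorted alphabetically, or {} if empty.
  after event 1 (t=4: DEL a): {}
  after event 2 (t=8: SET a = 26): {a=26}
  after event 3 (t=17: SET d = 50): {a=26, d=50}
  after event 4 (t=26: INC a by 10): {a=36, d=50}
  after event 5 (t=35: SET c = 32): {a=36, c=32, d=50}
  after event 6 (t=40: DEC d by 14): {a=36, c=32, d=36}
  after event 7 (t=42: SET d = 46): {a=36, c=32, d=46}
  after event 8 (t=48: SET b = 43): {a=36, b=43, c=32, d=46}
  after event 9 (t=55: SET a = -11): {a=-11, b=43, c=32, d=46}
  after event 10 (t=59: SET d = 44): {a=-11, b=43, c=32, d=44}
  after event 11 (t=61: DEL d): {a=-11, b=43, c=32}
  after event 12 (t=66: DEC d by 6): {a=-11, b=43, c=32, d=-6}

Answer: {a=-11, b=43, c=32, d=-6}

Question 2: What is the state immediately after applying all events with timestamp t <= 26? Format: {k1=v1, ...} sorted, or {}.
Answer: {a=36, d=50}

Derivation:
Apply events with t <= 26 (4 events):
  after event 1 (t=4: DEL a): {}
  after event 2 (t=8: SET a = 26): {a=26}
  after event 3 (t=17: SET d = 50): {a=26, d=50}
  after event 4 (t=26: INC a by 10): {a=36, d=50}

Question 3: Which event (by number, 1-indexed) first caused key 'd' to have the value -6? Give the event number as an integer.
Looking for first event where d becomes -6:
  event 3: d = 50
  event 4: d = 50
  event 5: d = 50
  event 6: d = 36
  event 7: d = 46
  event 8: d = 46
  event 9: d = 46
  event 10: d = 44
  event 11: d = (absent)
  event 12: d (absent) -> -6  <-- first match

Answer: 12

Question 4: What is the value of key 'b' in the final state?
Answer: 43

Derivation:
Track key 'b' through all 12 events:
  event 1 (t=4: DEL a): b unchanged
  event 2 (t=8: SET a = 26): b unchanged
  event 3 (t=17: SET d = 50): b unchanged
  event 4 (t=26: INC a by 10): b unchanged
  event 5 (t=35: SET c = 32): b unchanged
  event 6 (t=40: DEC d by 14): b unchanged
  event 7 (t=42: SET d = 46): b unchanged
  event 8 (t=48: SET b = 43): b (absent) -> 43
  event 9 (t=55: SET a = -11): b unchanged
  event 10 (t=59: SET d = 44): b unchanged
  event 11 (t=61: DEL d): b unchanged
  event 12 (t=66: DEC d by 6): b unchanged
Final: b = 43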